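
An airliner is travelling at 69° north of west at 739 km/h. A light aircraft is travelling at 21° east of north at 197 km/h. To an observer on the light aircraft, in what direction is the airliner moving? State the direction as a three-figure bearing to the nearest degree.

326°

Taking east as x and north as y: airliner velocity = (-264.834, 689.916) km/h; light aircraft velocity = (70.598, 183.915) km/h.
Velocity of airliner relative to light aircraft = (-264.834, 689.916) − (70.598, 183.915) = (-335.432, 506.001) km/h.
Bearing = atan2(-335.43, 506.00) = 326.46° clockwise from north.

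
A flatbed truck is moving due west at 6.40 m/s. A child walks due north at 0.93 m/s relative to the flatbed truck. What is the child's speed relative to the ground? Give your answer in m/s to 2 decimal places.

6.47 m/s

Taking east as x and north as y: flatbed truck velocity = (-6.400, 0.000) m/s; child velocity relative to flatbed truck = (0.000, 0.930) m/s.
Velocity relative to ground = (-6.400, 0.000) + (0.000, 0.930) = (-6.400, 0.930) m/s.
Speed = |(-6.400, 0.930)| = 6.467 m/s.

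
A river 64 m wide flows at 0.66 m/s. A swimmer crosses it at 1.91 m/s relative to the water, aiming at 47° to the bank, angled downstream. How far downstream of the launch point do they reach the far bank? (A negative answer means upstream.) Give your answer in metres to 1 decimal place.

89.9 m

Perpendicular speed = 1.397 m/s; crossing time = 64 / 1.397 = 45.816 s.
Net downstream speed = 1.963 m/s.
Drift = 1.963 × 45.816 = 89.920 m (downstream).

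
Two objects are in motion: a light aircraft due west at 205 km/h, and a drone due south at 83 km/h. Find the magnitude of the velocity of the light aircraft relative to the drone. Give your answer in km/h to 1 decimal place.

221.2 km/h

Taking east as x and north as y: light aircraft velocity = (-205.000, 0.000) km/h; drone velocity = (0.000, -83.000) km/h.
Velocity of light aircraft relative to drone = (-205.000, 0.000) − (0.000, -83.000) = (-205.000, 83.000) km/h.
Magnitude = |(-205.000, 83.000)| = 221.165 km/h.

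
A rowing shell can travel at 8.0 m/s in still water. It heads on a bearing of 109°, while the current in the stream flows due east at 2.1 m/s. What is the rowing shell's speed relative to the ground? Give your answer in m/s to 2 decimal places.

Taking east as x and north as y: velocity relative to the water = (7.564, -2.605) m/s; the water relative to ground = (2.100, 0.000) m/s.
Velocity relative to ground = (7.564, -2.605) + (2.100, 0.000) = (9.664, -2.605) m/s.
Speed = |(9.664, -2.605)| = 10.009 m/s.

10.01 m/s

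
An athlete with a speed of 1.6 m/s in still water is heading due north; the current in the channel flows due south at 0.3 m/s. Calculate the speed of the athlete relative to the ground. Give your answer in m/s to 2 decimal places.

1.30 m/s

Taking east as x and north as y: velocity relative to the water = (0.000, 1.600) m/s; the water relative to ground = (0.000, -0.300) m/s.
Velocity relative to ground = (0.000, 1.600) + (0.000, -0.300) = (0.000, 1.300) m/s.
Speed = |(0.000, 1.300)| = 1.300 m/s.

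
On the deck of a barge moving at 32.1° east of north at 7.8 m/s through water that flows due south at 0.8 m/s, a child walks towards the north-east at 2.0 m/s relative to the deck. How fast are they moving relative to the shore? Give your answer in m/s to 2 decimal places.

9.11 m/s

In east/north components (m/s): child relative to barge = (1.414, 1.414); barge relative to water = (4.145, 6.608); water relative to ground = (0.000, -0.800).
Sum = (5.559, 7.222) m/s.
Speed = |(5.559, 7.222)| = 9.114 m/s.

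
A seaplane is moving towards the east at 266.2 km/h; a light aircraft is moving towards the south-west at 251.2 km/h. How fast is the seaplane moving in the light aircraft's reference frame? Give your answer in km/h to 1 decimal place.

478.0 km/h

Taking east as x and north as y: seaplane velocity = (266.200, 0.000) km/h; light aircraft velocity = (-177.625, -177.625) km/h.
Velocity of seaplane relative to light aircraft = (266.200, 0.000) − (-177.625, -177.625) = (443.825, 177.625) km/h.
Magnitude = |(443.825, 177.625)| = 478.050 km/h.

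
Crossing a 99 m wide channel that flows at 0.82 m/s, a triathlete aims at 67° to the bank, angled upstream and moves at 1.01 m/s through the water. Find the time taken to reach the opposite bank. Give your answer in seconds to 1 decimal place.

106.5 s

The component of the triathlete's velocity perpendicular to the bank is 1.01 × sin 67° = 0.930 m/s.
The current is parallel to the bank, so it does not affect the crossing time.
Time = 99 / 0.930 = 106.485 s.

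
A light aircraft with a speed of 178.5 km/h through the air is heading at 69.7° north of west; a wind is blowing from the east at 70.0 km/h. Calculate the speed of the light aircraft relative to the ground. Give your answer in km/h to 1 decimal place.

213.1 km/h

Taking east as x and north as y: velocity relative to the air = (-61.928, 167.413) km/h; the air relative to ground = (-70.000, 0.000) km/h.
Velocity relative to ground = (-61.928, 167.413) + (-70.000, 0.000) = (-131.928, 167.413) km/h.
Speed = |(-131.928, 167.413)| = 213.148 km/h.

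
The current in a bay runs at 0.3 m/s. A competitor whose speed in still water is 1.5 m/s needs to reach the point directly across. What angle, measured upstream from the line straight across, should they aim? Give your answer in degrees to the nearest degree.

12°

To cancel the current, the upstream component of the competitor's velocity must equal the flow: 1.5 sin θ = 0.3.
sin θ = 0.3 / 1.5 = 0.2000.
θ = arcsin(0.2000) = 11.537°.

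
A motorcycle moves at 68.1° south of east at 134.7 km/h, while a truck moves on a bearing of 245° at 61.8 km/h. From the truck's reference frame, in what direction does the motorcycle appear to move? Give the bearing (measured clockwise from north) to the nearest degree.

133°

Taking east as x and north as y: motorcycle velocity = (50.241, -124.980) km/h; truck velocity = (-56.010, -26.118) km/h.
Velocity of motorcycle relative to truck = (50.241, -124.980) − (-56.010, -26.118) = (106.251, -98.862) km/h.
Bearing = atan2(106.25, -98.86) = 132.94° clockwise from north.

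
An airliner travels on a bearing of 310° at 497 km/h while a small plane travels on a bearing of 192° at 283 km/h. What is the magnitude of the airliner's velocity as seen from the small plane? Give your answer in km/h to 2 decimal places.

677.61 km/h

Taking east as x and north as y: airliner velocity = (-380.724, 319.465) km/h; small plane velocity = (-58.839, -276.816) km/h.
Velocity of airliner relative to small plane = (-380.724, 319.465) − (-58.839, -276.816) = (-321.885, 596.281) km/h.
Magnitude = |(-321.885, 596.281)| = 677.614 km/h.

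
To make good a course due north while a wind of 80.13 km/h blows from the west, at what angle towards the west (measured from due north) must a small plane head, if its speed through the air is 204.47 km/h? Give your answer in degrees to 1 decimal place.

23.1°

The wind pushes perpendicular to the desired track; the heading must have a component into the wind equal to 80.13 km/h: 204.47 sin θ = 80.13.
sin θ = 0.3919, so θ = 23.072°.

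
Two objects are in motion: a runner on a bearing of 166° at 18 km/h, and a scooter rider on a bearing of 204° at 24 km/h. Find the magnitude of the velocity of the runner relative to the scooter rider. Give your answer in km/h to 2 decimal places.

14.80 km/h

Taking east as x and north as y: runner velocity = (4.355, -17.465) km/h; scooter rider velocity = (-9.762, -21.925) km/h.
Velocity of runner relative to scooter rider = (4.355, -17.465) − (-9.762, -21.925) = (14.116, 4.460) km/h.
Magnitude = |(14.116, 4.460)| = 14.804 km/h.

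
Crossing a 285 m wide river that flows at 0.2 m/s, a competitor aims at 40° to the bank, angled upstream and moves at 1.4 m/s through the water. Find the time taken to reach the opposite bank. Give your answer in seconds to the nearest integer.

The component of the competitor's velocity perpendicular to the bank is 1.4 × sin 40° = 0.900 m/s.
The current is parallel to the bank, so it does not affect the crossing time.
Time = 285 / 0.900 = 316.701 s.

317 s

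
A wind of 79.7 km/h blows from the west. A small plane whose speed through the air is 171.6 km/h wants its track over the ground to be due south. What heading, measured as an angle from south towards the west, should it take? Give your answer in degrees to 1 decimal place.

27.7°

The wind pushes perpendicular to the desired track; the heading must have a component into the wind equal to 79.7 km/h: 171.6 sin θ = 79.7.
sin θ = 0.4645, so θ = 27.675°.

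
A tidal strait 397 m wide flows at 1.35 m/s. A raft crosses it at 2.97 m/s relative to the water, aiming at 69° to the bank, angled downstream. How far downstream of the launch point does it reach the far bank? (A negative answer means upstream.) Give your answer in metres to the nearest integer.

346 m

Perpendicular speed = 2.773 m/s; crossing time = 397 / 2.773 = 143.180 s.
Net downstream speed = 2.414 m/s.
Drift = 2.414 × 143.180 = 345.687 m (downstream).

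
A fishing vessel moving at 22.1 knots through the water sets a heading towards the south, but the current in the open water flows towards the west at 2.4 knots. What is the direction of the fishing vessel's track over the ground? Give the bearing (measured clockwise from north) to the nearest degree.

Taking east as x and north as y: velocity relative to the water = (0.000, -22.100) knots; the water relative to ground = (-2.400, 0.000) knots.
Velocity relative to ground = (0.000, -22.100) + (-2.400, 0.000) = (-2.400, -22.100) knots.
Bearing = atan2(-2.40, -22.10) = 186.20° clockwise from north.

186°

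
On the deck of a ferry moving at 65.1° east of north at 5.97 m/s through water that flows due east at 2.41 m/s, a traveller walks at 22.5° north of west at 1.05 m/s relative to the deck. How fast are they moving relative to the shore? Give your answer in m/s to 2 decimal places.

In east/north components (m/s): traveller relative to ferry = (-0.970, 0.402); ferry relative to water = (5.415, 2.514); water relative to ground = (2.410, 0.000).
Sum = (6.855, 2.915) m/s.
Speed = |(6.855, 2.915)| = 7.449 m/s.

7.45 m/s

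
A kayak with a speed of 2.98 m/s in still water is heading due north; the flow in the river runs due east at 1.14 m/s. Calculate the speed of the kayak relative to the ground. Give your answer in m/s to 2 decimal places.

Taking east as x and north as y: velocity relative to the water = (0.000, 2.980) m/s; the water relative to ground = (1.140, 0.000) m/s.
Velocity relative to ground = (0.000, 2.980) + (1.140, 0.000) = (1.140, 2.980) m/s.
Speed = |(1.140, 2.980)| = 3.191 m/s.

3.19 m/s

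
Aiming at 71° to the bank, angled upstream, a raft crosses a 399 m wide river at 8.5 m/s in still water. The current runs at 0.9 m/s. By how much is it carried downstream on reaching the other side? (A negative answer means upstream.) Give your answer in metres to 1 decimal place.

Perpendicular speed = 8.037 m/s; crossing time = 399 / 8.037 = 49.646 s.
Net downstream speed = -1.867 m/s.
Drift = -1.867 × 49.646 = -92.705 m (upstream).

-92.7 m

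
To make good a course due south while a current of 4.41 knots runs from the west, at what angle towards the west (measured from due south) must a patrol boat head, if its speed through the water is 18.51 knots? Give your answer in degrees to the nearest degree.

The current pushes perpendicular to the desired track; the heading must have a component into the current equal to 4.41 knots: 18.51 sin θ = 4.41.
sin θ = 0.2382, so θ = 13.783°.

14°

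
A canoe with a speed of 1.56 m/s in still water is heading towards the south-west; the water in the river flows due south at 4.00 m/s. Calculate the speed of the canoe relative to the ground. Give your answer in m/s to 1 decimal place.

5.2 m/s

Taking east as x and north as y: velocity relative to the water = (-1.103, -1.103) m/s; the water relative to ground = (0.000, -4.000) m/s.
Velocity relative to ground = (-1.103, -1.103) + (0.000, -4.000) = (-1.103, -5.103) m/s.
Speed = |(-1.103, -5.103)| = 5.221 m/s.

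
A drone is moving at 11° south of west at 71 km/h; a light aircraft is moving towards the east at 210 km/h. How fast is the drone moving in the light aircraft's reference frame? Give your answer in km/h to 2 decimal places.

Taking east as x and north as y: drone velocity = (-69.696, -13.547) km/h; light aircraft velocity = (210.000, 0.000) km/h.
Velocity of drone relative to light aircraft = (-69.696, -13.547) − (210.000, 0.000) = (-279.696, -13.547) km/h.
Magnitude = |(-279.696, -13.547)| = 280.023 km/h.

280.02 km/h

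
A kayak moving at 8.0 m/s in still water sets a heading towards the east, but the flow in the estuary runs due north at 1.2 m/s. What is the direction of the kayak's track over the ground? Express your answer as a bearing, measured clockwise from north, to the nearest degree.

081°

Taking east as x and north as y: velocity relative to the water = (8.000, 0.000) m/s; the water relative to ground = (0.000, 1.200) m/s.
Velocity relative to ground = (8.000, 0.000) + (0.000, 1.200) = (8.000, 1.200) m/s.
Bearing = atan2(8.00, 1.20) = 81.47° clockwise from north.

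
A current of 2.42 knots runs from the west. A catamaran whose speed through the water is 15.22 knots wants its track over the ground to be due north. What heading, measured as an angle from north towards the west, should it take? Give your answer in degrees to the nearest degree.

9°

The current pushes perpendicular to the desired track; the heading must have a component into the current equal to 2.42 knots: 15.22 sin θ = 2.42.
sin θ = 0.1590, so θ = 9.149°.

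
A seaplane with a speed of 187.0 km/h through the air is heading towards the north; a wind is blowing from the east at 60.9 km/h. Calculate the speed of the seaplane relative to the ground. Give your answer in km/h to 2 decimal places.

Taking east as x and north as y: velocity relative to the air = (0.000, 187.000) km/h; the air relative to ground = (-60.900, 0.000) km/h.
Velocity relative to ground = (0.000, 187.000) + (-60.900, 0.000) = (-60.900, 187.000) km/h.
Speed = |(-60.900, 187.000)| = 196.667 km/h.

196.67 km/h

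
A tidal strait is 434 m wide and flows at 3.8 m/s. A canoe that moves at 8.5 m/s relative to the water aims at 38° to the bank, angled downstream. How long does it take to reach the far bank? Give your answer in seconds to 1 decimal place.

82.9 s

The component of the canoe's velocity perpendicular to the bank is 8.5 × sin 38° = 5.233 m/s.
The flow acts along the bank and has no component across it.
Time = 434 / 5.233 = 82.933 s.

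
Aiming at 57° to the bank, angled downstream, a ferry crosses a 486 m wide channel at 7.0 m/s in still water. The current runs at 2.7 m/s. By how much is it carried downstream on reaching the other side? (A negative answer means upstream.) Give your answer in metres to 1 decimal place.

Perpendicular speed = 5.871 m/s; crossing time = 486 / 5.871 = 82.784 s.
Net downstream speed = 6.512 m/s.
Drift = 6.512 × 82.784 = 539.129 m (downstream).

539.1 m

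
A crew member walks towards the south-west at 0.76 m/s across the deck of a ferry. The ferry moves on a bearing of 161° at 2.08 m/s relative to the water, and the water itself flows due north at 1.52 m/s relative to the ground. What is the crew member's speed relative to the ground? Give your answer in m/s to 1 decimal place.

In east/north components (m/s): crew member relative to ferry = (-0.537, -0.537); ferry relative to water = (0.677, -1.967); water relative to ground = (0.000, 1.520).
Sum = (0.140, -0.984) m/s.
Speed = |(0.140, -0.984)| = 0.994 m/s.

1.0 m/s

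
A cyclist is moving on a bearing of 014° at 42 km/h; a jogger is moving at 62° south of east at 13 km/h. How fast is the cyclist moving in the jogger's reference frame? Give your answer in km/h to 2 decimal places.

Taking east as x and north as y: cyclist velocity = (10.161, 40.752) km/h; jogger velocity = (6.103, -11.478) km/h.
Velocity of cyclist relative to jogger = (10.161, 40.752) − (6.103, -11.478) = (4.058, 52.231) km/h.
Magnitude = |(4.058, 52.231)| = 52.388 km/h.

52.39 km/h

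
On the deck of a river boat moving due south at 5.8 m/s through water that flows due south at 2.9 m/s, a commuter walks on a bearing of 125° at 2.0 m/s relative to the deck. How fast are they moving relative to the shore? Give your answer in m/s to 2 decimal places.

In east/north components (m/s): commuter relative to river boat = (1.638, -1.147); river boat relative to water = (0.000, -5.800); water relative to ground = (0.000, -2.900).
Sum = (1.638, -9.847) m/s.
Speed = |(1.638, -9.847)| = 9.983 m/s.

9.98 m/s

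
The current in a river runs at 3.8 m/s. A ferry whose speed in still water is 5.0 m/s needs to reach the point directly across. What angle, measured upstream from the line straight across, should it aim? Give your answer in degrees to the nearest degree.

49°

To cancel the current, the upstream component of the ferry's velocity must equal the flow: 5.0 sin θ = 3.8.
sin θ = 3.8 / 5.0 = 0.7600.
θ = arcsin(0.7600) = 49.464°.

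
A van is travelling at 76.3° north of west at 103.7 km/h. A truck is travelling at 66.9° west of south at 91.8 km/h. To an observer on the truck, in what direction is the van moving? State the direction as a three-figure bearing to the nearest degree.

Taking east as x and north as y: van velocity = (-24.560, 100.750) km/h; truck velocity = (-84.440, -36.017) km/h.
Velocity of van relative to truck = (-24.560, 100.750) − (-84.440, -36.017) = (59.879, 136.766) km/h.
Bearing = atan2(59.88, 136.77) = 23.64° clockwise from north.

024°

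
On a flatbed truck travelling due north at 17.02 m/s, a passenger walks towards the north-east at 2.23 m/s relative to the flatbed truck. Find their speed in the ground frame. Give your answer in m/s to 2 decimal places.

18.66 m/s

Taking east as x and north as y: flatbed truck velocity = (0.000, 17.020) m/s; passenger velocity relative to flatbed truck = (1.577, 1.577) m/s.
Velocity relative to ground = (0.000, 17.020) + (1.577, 1.577) = (1.577, 18.597) m/s.
Speed = |(1.577, 18.597)| = 18.664 m/s.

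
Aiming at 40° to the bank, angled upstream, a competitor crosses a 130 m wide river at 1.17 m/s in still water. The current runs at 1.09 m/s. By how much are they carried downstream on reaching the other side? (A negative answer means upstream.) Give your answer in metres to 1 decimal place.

Perpendicular speed = 0.752 m/s; crossing time = 130 / 0.752 = 172.858 s.
Net downstream speed = 0.194 m/s.
Drift = 0.194 × 172.858 = 33.487 m (downstream).

33.5 m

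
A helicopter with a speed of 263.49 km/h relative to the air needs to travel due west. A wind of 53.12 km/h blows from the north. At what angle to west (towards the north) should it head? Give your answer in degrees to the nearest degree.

12°

The wind pushes perpendicular to the desired track; the heading must have a component into the wind equal to 53.12 km/h: 263.49 sin θ = 53.12.
sin θ = 0.2016, so θ = 11.631°.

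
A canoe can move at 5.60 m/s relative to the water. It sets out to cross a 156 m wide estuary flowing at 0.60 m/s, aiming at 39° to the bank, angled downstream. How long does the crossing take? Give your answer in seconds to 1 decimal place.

The component of the canoe's velocity perpendicular to the bank is 5.60 × sin 39° = 3.524 m/s.
Only the cross-stream component determines the crossing time; the current contributes nothing perpendicular to the bank.
Time = 156 / 3.524 = 44.265 s.

44.3 s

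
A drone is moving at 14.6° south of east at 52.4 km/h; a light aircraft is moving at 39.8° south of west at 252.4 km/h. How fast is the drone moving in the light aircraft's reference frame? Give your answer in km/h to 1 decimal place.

286.1 km/h

Taking east as x and north as y: drone velocity = (50.708, -13.208) km/h; light aircraft velocity = (-193.915, -161.564) km/h.
Velocity of drone relative to light aircraft = (50.708, -13.208) − (-193.915, -161.564) = (244.623, 148.355) km/h.
Magnitude = |(244.623, 148.355)| = 286.094 km/h.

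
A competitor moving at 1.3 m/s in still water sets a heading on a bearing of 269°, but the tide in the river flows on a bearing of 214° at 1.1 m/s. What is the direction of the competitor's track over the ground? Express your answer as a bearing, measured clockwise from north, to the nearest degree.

Taking east as x and north as y: velocity relative to the water = (-1.300, -0.023) m/s; the water relative to ground = (-0.615, -0.912) m/s.
Velocity relative to ground = (-1.300, -0.023) + (-0.615, -0.912) = (-1.915, -0.935) m/s.
Bearing = atan2(-1.91, -0.93) = 243.98° clockwise from north.

244°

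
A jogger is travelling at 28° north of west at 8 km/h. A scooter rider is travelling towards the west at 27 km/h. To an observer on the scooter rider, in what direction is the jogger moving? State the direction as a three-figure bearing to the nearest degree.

Taking east as x and north as y: jogger velocity = (-7.064, 3.756) km/h; scooter rider velocity = (-27.000, 0.000) km/h.
Velocity of jogger relative to scooter rider = (-7.064, 3.756) − (-27.000, 0.000) = (19.936, 3.756) km/h.
Bearing = atan2(19.94, 3.76) = 79.33° clockwise from north.

079°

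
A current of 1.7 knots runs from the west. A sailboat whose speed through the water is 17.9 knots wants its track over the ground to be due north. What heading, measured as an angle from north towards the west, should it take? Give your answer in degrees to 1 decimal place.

5.4°

The current pushes perpendicular to the desired track; the heading must have a component into the current equal to 1.7 knots: 17.9 sin θ = 1.7.
sin θ = 0.0950, so θ = 5.450°.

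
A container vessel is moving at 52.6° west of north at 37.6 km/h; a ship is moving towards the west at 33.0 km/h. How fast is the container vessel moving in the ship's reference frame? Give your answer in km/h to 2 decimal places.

23.05 km/h

Taking east as x and north as y: container vessel velocity = (-29.870, 22.837) km/h; ship velocity = (-33.000, 0.000) km/h.
Velocity of container vessel relative to ship = (-29.870, 22.837) − (-33.000, 0.000) = (3.130, 22.837) km/h.
Magnitude = |(3.130, 22.837)| = 23.051 km/h.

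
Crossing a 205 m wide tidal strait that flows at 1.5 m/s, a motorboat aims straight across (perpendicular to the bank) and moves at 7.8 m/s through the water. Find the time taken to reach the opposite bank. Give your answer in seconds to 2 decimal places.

The component of the motorboat's velocity perpendicular to the bank is 7.8 m/s.
The current is parallel to the bank, so it does not affect the crossing time.
Time = 205 / 7.800 = 26.282 s.

26.28 s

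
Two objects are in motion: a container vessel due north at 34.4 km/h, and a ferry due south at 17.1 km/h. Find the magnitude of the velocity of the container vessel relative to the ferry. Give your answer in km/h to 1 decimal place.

Taking east as x and north as y: container vessel velocity = (0.000, 34.400) km/h; ferry velocity = (0.000, -17.100) km/h.
Velocity of container vessel relative to ferry = (0.000, 34.400) − (0.000, -17.100) = (0.000, 51.500) km/h.
Magnitude = |(0.000, 51.500)| = 51.500 km/h.

51.5 km/h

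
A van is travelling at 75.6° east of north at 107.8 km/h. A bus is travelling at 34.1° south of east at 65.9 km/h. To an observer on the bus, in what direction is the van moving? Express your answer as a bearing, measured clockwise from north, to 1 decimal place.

Taking east as x and north as y: van velocity = (104.413, 26.809) km/h; bus velocity = (54.569, -36.946) km/h.
Velocity of van relative to bus = (104.413, 26.809) − (54.569, -36.946) = (49.844, 63.755) km/h.
Bearing = atan2(49.84, 63.75) = 38.02° clockwise from north.

038.0°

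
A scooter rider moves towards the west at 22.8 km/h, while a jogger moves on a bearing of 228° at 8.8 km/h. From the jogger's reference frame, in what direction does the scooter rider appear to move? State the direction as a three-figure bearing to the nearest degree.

290°

Taking east as x and north as y: scooter rider velocity = (-22.800, 0.000) km/h; jogger velocity = (-6.540, -5.888) km/h.
Velocity of scooter rider relative to jogger = (-22.800, 0.000) − (-6.540, -5.888) = (-16.260, 5.888) km/h.
Bearing = atan2(-16.26, 5.89) = 289.91° clockwise from north.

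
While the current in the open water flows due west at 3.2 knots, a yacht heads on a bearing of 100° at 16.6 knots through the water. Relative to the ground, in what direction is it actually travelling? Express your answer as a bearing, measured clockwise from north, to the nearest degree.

102°

Taking east as x and north as y: velocity relative to the water = (16.348, -2.883) knots; the water relative to ground = (-3.200, 0.000) knots.
Velocity relative to ground = (16.348, -2.883) + (-3.200, 0.000) = (13.148, -2.883) knots.
Bearing = atan2(13.15, -2.88) = 102.37° clockwise from north.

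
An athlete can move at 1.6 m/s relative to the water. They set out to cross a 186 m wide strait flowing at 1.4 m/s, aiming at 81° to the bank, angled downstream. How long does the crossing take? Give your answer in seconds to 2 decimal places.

The component of the athlete's velocity perpendicular to the bank is 1.6 × sin 81° = 1.580 m/s.
The current is parallel to the bank, so it does not affect the crossing time.
Time = 186 / 1.580 = 117.699 s.

117.70 s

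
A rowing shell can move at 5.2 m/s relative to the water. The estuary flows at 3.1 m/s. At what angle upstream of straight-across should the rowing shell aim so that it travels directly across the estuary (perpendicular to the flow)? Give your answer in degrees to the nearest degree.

37°

To cancel the current, the upstream component of the rowing shell's velocity must equal the flow: 5.2 sin θ = 3.1.
sin θ = 3.1 / 5.2 = 0.5962.
θ = arcsin(0.5962) = 36.595°.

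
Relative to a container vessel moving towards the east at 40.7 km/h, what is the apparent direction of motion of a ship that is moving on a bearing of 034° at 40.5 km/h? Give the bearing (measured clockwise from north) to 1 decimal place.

331.7°

Taking east as x and north as y: ship velocity = (22.647, 33.576) km/h; container vessel velocity = (40.700, 0.000) km/h.
Velocity of ship relative to container vessel = (22.647, 33.576) − (40.700, 0.000) = (-18.053, 33.576) km/h.
Bearing = atan2(-18.05, 33.58) = 331.73° clockwise from north.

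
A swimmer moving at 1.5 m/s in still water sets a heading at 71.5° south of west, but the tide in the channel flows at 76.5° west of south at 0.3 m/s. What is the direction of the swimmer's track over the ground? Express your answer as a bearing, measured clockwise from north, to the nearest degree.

Taking east as x and north as y: velocity relative to the water = (-0.476, -1.422) m/s; the water relative to ground = (-0.292, -0.070) m/s.
Velocity relative to ground = (-0.476, -1.422) + (-0.292, -0.070) = (-0.768, -1.493) m/s.
Bearing = atan2(-0.77, -1.49) = 207.22° clockwise from north.

207°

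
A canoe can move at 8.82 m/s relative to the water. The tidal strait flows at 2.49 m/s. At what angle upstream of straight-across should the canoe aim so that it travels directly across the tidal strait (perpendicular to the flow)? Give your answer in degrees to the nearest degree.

To cancel the current, the upstream component of the canoe's velocity must equal the flow: 8.82 sin θ = 2.49.
sin θ = 2.49 / 8.82 = 0.2823.
θ = arcsin(0.2823) = 16.398°.

16°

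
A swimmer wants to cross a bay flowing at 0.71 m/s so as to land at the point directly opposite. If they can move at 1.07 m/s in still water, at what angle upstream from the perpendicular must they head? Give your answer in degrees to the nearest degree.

To cancel the current, the upstream component of the swimmer's velocity must equal the flow: 1.07 sin θ = 0.71.
sin θ = 0.71 / 1.07 = 0.6636.
θ = arcsin(0.6636) = 41.571°.

42°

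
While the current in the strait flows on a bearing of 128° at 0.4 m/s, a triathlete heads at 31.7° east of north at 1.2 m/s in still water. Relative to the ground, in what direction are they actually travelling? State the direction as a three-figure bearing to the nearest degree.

Taking east as x and north as y: velocity relative to the water = (0.631, 1.021) m/s; the water relative to ground = (0.315, -0.246) m/s.
Velocity relative to ground = (0.631, 1.021) + (0.315, -0.246) = (0.946, 0.775) m/s.
Bearing = atan2(0.95, 0.77) = 50.68° clockwise from north.

051°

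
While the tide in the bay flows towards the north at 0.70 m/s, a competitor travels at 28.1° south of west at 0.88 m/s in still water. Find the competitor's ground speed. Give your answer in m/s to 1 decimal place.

Taking east as x and north as y: velocity relative to the water = (-0.776, -0.414) m/s; the water relative to ground = (0.000, 0.700) m/s.
Velocity relative to ground = (-0.776, -0.414) + (0.000, 0.700) = (-0.776, 0.286) m/s.
Speed = |(-0.776, 0.286)| = 0.827 m/s.

0.8 m/s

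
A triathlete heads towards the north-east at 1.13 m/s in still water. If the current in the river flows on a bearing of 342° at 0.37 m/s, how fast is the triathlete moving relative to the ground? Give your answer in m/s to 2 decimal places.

1.34 m/s

Taking east as x and north as y: velocity relative to the water = (0.799, 0.799) m/s; the water relative to ground = (-0.114, 0.352) m/s.
Velocity relative to ground = (0.799, 0.799) + (-0.114, 0.352) = (0.685, 1.151) m/s.
Speed = |(0.685, 1.151)| = 1.339 m/s.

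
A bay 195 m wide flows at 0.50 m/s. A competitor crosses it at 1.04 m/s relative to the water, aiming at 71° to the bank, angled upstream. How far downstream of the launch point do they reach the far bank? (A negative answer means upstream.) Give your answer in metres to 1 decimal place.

Perpendicular speed = 0.983 m/s; crossing time = 195 / 0.983 = 198.304 s.
Net downstream speed = 0.161 m/s.
Drift = 0.161 × 198.304 = 32.008 m (downstream).

32.0 m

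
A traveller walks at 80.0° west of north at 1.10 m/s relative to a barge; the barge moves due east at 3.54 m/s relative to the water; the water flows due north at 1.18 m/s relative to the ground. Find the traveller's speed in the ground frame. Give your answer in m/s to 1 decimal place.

In east/north components (m/s): traveller relative to barge = (-1.083, 0.191); barge relative to water = (3.540, 0.000); water relative to ground = (0.000, 1.180).
Sum = (2.457, 1.371) m/s.
Speed = |(2.457, 1.371)| = 2.813 m/s.

2.8 m/s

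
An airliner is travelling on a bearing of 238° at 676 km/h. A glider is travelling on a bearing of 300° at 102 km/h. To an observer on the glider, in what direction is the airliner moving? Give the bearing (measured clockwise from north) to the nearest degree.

Taking east as x and north as y: airliner velocity = (-573.281, -358.225) km/h; glider velocity = (-88.335, 51.000) km/h.
Velocity of airliner relative to glider = (-573.281, -358.225) − (-88.335, 51.000) = (-484.946, -409.225) km/h.
Bearing = atan2(-484.95, -409.23) = 229.84° clockwise from north.

230°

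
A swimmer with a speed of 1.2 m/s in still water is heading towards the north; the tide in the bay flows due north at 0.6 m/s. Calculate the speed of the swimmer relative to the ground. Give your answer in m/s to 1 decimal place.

Taking east as x and north as y: velocity relative to the water = (0.000, 1.200) m/s; the water relative to ground = (0.000, 0.600) m/s.
Velocity relative to ground = (0.000, 1.200) + (0.000, 0.600) = (0.000, 1.800) m/s.
Speed = |(0.000, 1.800)| = 1.800 m/s.

1.8 m/s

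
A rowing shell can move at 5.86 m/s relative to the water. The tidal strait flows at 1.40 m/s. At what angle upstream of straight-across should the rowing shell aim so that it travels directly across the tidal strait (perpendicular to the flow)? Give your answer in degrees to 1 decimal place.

To cancel the current, the upstream component of the rowing shell's velocity must equal the flow: 5.86 sin θ = 1.40.
sin θ = 1.40 / 5.86 = 0.2389.
θ = arcsin(0.2389) = 13.822°.

13.8°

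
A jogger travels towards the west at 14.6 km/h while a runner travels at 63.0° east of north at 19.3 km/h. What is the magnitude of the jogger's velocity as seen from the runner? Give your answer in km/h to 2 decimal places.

Taking east as x and north as y: jogger velocity = (-14.600, 0.000) km/h; runner velocity = (17.196, 8.762) km/h.
Velocity of jogger relative to runner = (-14.600, 0.000) − (17.196, 8.762) = (-31.796, -8.762) km/h.
Magnitude = |(-31.796, -8.762)| = 32.982 km/h.

32.98 km/h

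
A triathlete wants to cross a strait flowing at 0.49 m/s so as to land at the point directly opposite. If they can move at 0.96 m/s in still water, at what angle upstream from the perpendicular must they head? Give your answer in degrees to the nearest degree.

31°

To cancel the current, the upstream component of the triathlete's velocity must equal the flow: 0.96 sin θ = 0.49.
sin θ = 0.49 / 0.96 = 0.5104.
θ = arcsin(0.5104) = 30.692°.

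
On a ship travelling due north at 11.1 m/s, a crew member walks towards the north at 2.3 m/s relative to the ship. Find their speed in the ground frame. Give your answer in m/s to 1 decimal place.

13.4 m/s

Taking east as x and north as y: ship velocity = (0.000, 11.100) m/s; crew member velocity relative to ship = (0.000, 2.300) m/s.
Velocity relative to ground = (0.000, 11.100) + (0.000, 2.300) = (0.000, 13.400) m/s.
Speed = |(0.000, 13.400)| = 13.400 m/s.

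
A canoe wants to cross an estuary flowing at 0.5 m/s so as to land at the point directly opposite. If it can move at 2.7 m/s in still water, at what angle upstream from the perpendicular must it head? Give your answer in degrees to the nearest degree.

11°

To cancel the current, the upstream component of the canoe's velocity must equal the flow: 2.7 sin θ = 0.5.
sin θ = 0.5 / 2.7 = 0.1852.
θ = arcsin(0.1852) = 10.672°.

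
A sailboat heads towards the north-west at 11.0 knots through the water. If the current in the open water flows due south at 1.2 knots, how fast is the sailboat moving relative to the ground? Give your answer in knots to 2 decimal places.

Taking east as x and north as y: velocity relative to the water = (-7.778, 7.778) knots; the water relative to ground = (0.000, -1.200) knots.
Velocity relative to ground = (-7.778, 7.778) + (0.000, -1.200) = (-7.778, 6.578) knots.
Speed = |(-7.778, 6.578)| = 10.187 knots.

10.19 knots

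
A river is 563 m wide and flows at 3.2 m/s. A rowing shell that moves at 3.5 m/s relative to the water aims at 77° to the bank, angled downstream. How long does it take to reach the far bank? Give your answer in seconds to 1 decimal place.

165.1 s

The component of the rowing shell's velocity perpendicular to the bank is 3.5 × sin 77° = 3.410 m/s.
The current is parallel to the bank, so it does not affect the crossing time.
Time = 563 / 3.410 = 165.088 s.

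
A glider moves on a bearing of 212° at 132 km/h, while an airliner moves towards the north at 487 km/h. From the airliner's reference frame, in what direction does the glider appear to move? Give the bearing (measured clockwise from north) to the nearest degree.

Taking east as x and north as y: glider velocity = (-69.949, -111.942) km/h; airliner velocity = (0.000, 487.000) km/h.
Velocity of glider relative to airliner = (-69.949, -111.942) − (0.000, 487.000) = (-69.949, -598.942) km/h.
Bearing = atan2(-69.95, -598.94) = 186.66° clockwise from north.

187°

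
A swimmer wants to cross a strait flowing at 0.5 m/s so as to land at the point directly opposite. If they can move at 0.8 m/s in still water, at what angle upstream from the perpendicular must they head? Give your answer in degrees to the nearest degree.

To cancel the current, the upstream component of the swimmer's velocity must equal the flow: 0.8 sin θ = 0.5.
sin θ = 0.5 / 0.8 = 0.6250.
θ = arcsin(0.6250) = 38.682°.

39°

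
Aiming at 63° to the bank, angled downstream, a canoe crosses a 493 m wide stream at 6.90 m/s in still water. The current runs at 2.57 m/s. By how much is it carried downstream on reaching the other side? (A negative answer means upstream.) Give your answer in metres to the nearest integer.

457 m

Perpendicular speed = 6.148 m/s; crossing time = 493 / 6.148 = 80.189 s.
Net downstream speed = 5.703 m/s.
Drift = 5.703 × 80.189 = 457.283 m (downstream).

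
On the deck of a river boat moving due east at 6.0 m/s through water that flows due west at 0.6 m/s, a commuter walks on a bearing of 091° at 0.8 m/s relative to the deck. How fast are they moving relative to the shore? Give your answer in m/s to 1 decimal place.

In east/north components (m/s): commuter relative to river boat = (0.800, -0.014); river boat relative to water = (6.000, 0.000); water relative to ground = (-0.600, 0.000).
Sum = (6.200, -0.014) m/s.
Speed = |(6.200, -0.014)| = 6.200 m/s.

6.2 m/s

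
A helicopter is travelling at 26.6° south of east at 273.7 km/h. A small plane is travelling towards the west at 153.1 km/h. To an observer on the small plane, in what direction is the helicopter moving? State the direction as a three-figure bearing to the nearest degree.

Taking east as x and north as y: helicopter velocity = (244.730, -122.552) km/h; small plane velocity = (-153.100, 0.000) km/h.
Velocity of helicopter relative to small plane = (244.730, -122.552) − (-153.100, 0.000) = (397.830, -122.552) km/h.
Bearing = atan2(397.83, -122.55) = 107.12° clockwise from north.

107°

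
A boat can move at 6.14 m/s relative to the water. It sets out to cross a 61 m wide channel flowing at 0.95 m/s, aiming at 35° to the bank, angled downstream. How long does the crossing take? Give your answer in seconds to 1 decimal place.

17.3 s

The component of the boat's velocity perpendicular to the bank is 6.14 × sin 35° = 3.522 m/s.
Only the cross-stream component determines the crossing time; the current contributes nothing perpendicular to the bank.
Time = 61 / 3.522 = 17.321 s.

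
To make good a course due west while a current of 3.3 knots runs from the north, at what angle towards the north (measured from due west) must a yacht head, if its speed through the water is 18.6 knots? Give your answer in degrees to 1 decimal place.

10.2°

The current pushes perpendicular to the desired track; the heading must have a component into the current equal to 3.3 knots: 18.6 sin θ = 3.3.
sin θ = 0.1774, so θ = 10.219°.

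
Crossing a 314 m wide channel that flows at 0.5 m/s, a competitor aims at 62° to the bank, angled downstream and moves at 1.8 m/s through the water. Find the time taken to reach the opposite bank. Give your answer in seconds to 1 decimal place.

197.6 s

The component of the competitor's velocity perpendicular to the bank is 1.8 × sin 62° = 1.589 m/s.
The flow acts along the bank and has no component across it.
Time = 314 / 1.589 = 197.571 s.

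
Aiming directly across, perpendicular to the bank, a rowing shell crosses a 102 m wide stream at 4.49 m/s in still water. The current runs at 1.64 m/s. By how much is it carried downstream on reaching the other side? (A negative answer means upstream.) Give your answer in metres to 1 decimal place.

Perpendicular speed = 4.490 m/s; crossing time = 102 / 4.490 = 22.717 s.
Net downstream speed = 1.640 m/s.
Drift = 1.640 × 22.717 = 37.256 m (downstream).

37.3 m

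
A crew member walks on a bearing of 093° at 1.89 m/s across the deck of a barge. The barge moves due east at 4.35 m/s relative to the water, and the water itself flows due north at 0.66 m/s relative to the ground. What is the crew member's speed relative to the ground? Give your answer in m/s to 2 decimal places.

In east/north components (m/s): crew member relative to barge = (1.887, -0.099); barge relative to water = (4.350, 0.000); water relative to ground = (0.000, 0.660).
Sum = (6.237, 0.561) m/s.
Speed = |(6.237, 0.561)| = 6.263 m/s.

6.26 m/s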